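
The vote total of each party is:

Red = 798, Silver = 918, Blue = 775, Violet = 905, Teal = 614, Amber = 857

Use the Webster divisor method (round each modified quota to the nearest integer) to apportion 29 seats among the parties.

Red: 5, Silver: 5, Blue: 5, Violet: 5, Teal: 4, Amber: 5

Standard divisor 4867/29 ≈ 167.828; standard quotas: Red 4.755, Silver 5.470, Blue 4.618, Violet 5.392, Teal 3.659, Amber 5.106.
Rounding to the nearest integer gives Red 5, Silver 5, Blue 5, Violet 5, Teal 4, Amber 5 — total 29, matching the house size, so no adjustment is needed.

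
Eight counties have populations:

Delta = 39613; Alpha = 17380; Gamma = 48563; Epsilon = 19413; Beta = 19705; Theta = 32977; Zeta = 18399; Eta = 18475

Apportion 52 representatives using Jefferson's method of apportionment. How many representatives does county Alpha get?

4

Standard divisor 214525/52 ≈ 4125.481; standard quotas: Delta 9.602, Alpha 4.213, Gamma 11.771, Epsilon 4.706, Beta 4.776, Theta 7.993, Zeta 4.460, Eta 4.478.
Rounding down gives 9, 4, 11, 4, 4, 7, 4, 4 = 47 seats, so the divisor must be adjusted.
With modified divisor 3800: modified quotas Delta 10.424, Alpha 4.574, Gamma 12.780, Epsilon 5.109, Beta 5.186, Theta 8.678, Zeta 4.842, Eta 4.862.
Rounding down: Delta 10, Alpha 4, Gamma 12, Epsilon 5, Beta 5, Theta 8, Zeta 4, Eta 4 (total 52).
Alpha receives 4.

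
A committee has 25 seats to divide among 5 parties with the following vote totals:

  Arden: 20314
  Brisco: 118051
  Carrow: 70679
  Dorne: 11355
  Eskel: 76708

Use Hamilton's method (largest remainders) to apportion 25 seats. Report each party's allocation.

Standard divisor: 297107 ÷ 25 ≈ 11884.28.
Standard quotas: Arden 1.7093, Brisco 9.9334, Carrow 5.9473, Dorne 0.9555, Eskel 6.4546.
Lower quotas: Arden 1, Brisco 9, Carrow 5, Dorne 0, Eskel 6 (sum 21, leaving 4 seats).
Remainders in descending order: Dorne 0.9555, Carrow 0.9473, Brisco 0.9334, Arden 0.7093, Eskel 0.4546.
The surplus seats go to Dorne, Carrow, Brisco, Arden.

Arden 2, Brisco 10, Carrow 6, Dorne 1, Eskel 6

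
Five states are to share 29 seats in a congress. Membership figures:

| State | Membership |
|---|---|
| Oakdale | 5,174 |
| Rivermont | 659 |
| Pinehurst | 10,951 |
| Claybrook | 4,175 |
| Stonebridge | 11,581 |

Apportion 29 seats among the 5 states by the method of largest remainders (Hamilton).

Oakdale 5; Rivermont 0; Pinehurst 10; Claybrook 4; Stonebridge 10

The standard divisor is 32540/29 ≈ 1122.069.
Standard quotas: Oakdale 4.6111, Rivermont 0.5873, Pinehurst 9.7596, Claybrook 3.7208, Stonebridge 10.3211.
Lower quotas: Oakdale 4, Rivermont 0, Pinehurst 9, Claybrook 3, Stonebridge 10 (sum 26, leaving 3 seats).
Remainders in descending order: Pinehurst 0.7596, Claybrook 0.7208, Oakdale 0.6111, Rivermont 0.5873, Stonebridge 0.3211.
Largest remainders: Pinehurst, Claybrook, Oakdale receive the extra seats.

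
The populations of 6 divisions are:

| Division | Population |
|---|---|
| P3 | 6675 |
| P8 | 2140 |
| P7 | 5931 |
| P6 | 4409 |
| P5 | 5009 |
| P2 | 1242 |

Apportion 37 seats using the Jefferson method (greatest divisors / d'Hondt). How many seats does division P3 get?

10

Standard divisor 25406/37 ≈ 686.649; standard quotas: P3 9.721, P8 3.117, P7 8.638, P6 6.421, P5 7.295, P2 1.809.
Rounding down gives 9, 3, 8, 6, 7, 1 = 34 seats, so the divisor must be adjusted.
With modified divisor 628: modified quotas P3 10.629, P8 3.408, P7 9.444, P6 7.021, P5 7.976, P2 1.978.
Rounding down: P3 10, P8 3, P7 9, P6 7, P5 7, P2 1 (total 37).
P3 receives 10.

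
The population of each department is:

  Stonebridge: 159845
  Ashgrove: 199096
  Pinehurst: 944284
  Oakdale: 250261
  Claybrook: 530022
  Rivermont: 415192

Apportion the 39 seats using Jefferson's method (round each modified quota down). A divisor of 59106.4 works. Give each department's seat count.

Stonebridge 2; Ashgrove 3; Pinehurst 15; Oakdale 4; Claybrook 8; Rivermont 7

With modified divisor 59106.4: modified quotas Stonebridge 2.704, Ashgrove 3.368, Pinehurst 15.976, Oakdale 4.234, Claybrook 8.967, Rivermont 7.024.
Rounding down: Stonebridge 2, Ashgrove 3, Pinehurst 15, Oakdale 4, Claybrook 8, Rivermont 7 (total 39).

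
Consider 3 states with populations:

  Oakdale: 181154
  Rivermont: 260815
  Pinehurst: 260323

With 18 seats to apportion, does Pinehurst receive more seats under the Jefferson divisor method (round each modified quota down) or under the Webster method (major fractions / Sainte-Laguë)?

Jefferson: Oakdale 4, Rivermont 7, Pinehurst 7.
Webster: Oakdale 5, Rivermont 7, Pinehurst 6.
Pinehurst gets 7 under Jefferson and 6 under Webster.

Jefferson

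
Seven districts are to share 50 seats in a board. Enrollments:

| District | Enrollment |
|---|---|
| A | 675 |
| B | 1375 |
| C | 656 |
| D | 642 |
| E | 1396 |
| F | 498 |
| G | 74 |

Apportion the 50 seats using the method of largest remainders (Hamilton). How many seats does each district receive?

The standard divisor is 5316/50 ≈ 106.32.
Standard quotas: A 6.349, B 12.933, C 6.170, D 6.038, E 13.130, F 4.684, G 0.696.
Lower quotas: A 6, B 12, C 6, D 6, E 13, F 4, G 0 (sum 47, leaving 3 seats).
Remainders in descending order: B 0.933, G 0.696, F 0.684, A 0.349, C 0.170, E 0.130, D 0.038.
Largest remainders: B, G, F receive the extra seats.

A 6, B 13, C 6, D 6, E 13, F 5, G 1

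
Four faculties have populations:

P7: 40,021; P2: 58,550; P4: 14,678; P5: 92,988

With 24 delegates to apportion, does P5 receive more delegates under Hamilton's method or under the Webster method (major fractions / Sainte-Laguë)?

Hamilton

Hamilton: P7 4, P2 7, P4 2, P5 11.
Webster: P7 5, P2 7, P4 2, P5 10.
P5 gets 11 under Hamilton and 10 under Webster.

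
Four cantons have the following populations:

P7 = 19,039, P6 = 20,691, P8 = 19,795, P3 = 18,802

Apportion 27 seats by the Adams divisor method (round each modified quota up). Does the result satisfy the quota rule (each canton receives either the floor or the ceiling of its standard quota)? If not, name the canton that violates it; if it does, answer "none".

Standard quotas: P7 6.563, P6 7.132, P8 6.824, P3 6.481.
Adams allocation: P7 7, P6 7, P8 7, P3 6.
Every allocation lies between the lower and upper quota.

none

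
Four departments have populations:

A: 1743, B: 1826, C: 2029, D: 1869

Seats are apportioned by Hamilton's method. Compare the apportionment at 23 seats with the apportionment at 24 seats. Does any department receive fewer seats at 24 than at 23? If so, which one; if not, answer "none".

At 23 seats: A 5, B 6, C 6, D 6.
At 24 seats: A 6, B 6, C 6, D 6.
No department's allocation decreased.

none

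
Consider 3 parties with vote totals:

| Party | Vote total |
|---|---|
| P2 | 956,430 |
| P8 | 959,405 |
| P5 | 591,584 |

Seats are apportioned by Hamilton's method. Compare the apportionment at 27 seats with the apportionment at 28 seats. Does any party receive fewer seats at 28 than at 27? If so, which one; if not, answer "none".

P5

At 27 seats: P2 10, P8 10, P5 7.
At 28 seats: P2 11, P8 11, P5 6.
P5 drops from 7 to 6.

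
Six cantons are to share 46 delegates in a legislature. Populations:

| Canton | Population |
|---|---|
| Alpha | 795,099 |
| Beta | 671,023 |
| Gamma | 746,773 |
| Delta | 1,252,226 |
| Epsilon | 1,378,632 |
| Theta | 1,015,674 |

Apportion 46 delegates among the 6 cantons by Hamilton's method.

Alpha 6; Beta 5; Gamma 6; Delta 10; Epsilon 11; Theta 8

Total 5859427; standard divisor 5859427/46 ≈ 127378.848.
Standard quotas: Alpha 6.2420, Beta 5.2679, Gamma 5.8626, Delta 9.8307, Epsilon 10.8231, Theta 7.9736.
Lower quotas: Alpha 6, Beta 5, Gamma 5, Delta 9, Epsilon 10, Theta 7 (sum 42, leaving 4 seats).
Remainders in descending order: Theta 0.9736, Gamma 0.8626, Delta 0.8307, Epsilon 0.8231, Beta 0.2679, Alpha 0.2420.
The surplus seats go to Theta, Gamma, Delta, Epsilon.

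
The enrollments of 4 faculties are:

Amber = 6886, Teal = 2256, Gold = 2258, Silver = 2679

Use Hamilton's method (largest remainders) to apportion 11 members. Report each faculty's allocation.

Total 14079; standard divisor 14079/11 ≈ 1279.909.
Standard quotas: Amber 5.3801, Teal 1.7626, Gold 1.7642, Silver 2.0931.
Lower quotas: Amber 5, Teal 1, Gold 1, Silver 2 (sum 9, leaving 2 seats).
Remainders in descending order: Gold 0.7642, Teal 0.7626, Amber 0.3801, Silver 0.0931.
The surplus seats go to Gold, Teal.

Amber 5; Teal 2; Gold 2; Silver 2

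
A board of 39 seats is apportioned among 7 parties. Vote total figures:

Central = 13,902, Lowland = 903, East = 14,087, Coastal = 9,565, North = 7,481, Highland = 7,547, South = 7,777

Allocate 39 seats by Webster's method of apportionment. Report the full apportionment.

Central=8, Lowland=1, East=9, Coastal=6, North=5, Highland=5, South=5

Standard divisor 61262/39 ≈ 1570.821; standard quotas: Central 8.850, Lowland 0.575, East 8.968, Coastal 6.089, North 4.762, Highland 4.804, South 4.951.
Rounding to the nearest integer gives 9, 1, 9, 6, 5, 5, 5 = 40 seats, so the divisor must be adjusted.
With modified divisor 1650: modified quotas Central 8.425, Lowland 0.547, East 8.538, Coastal 5.797, North 4.534, Highland 4.574, South 4.713.
Rounding to the nearest integer: Central 8, Lowland 1, East 9, Coastal 6, North 5, Highland 5, South 5 (total 39).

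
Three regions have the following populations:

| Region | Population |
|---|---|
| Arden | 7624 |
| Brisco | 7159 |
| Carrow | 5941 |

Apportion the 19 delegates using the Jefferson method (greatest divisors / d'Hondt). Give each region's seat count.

Standard divisor 20724/19 ≈ 1090.737; standard quotas: Arden 6.990, Brisco 6.563, Carrow 5.447.
Rounding down gives 6, 6, 5 = 17 seats, so the divisor must be adjusted.
With modified divisor 1000: modified quotas Arden 7.624, Brisco 7.159, Carrow 5.941.
Rounding down: Arden 7, Brisco 7, Carrow 5 (total 19).

Arden=7, Brisco=7, Carrow=5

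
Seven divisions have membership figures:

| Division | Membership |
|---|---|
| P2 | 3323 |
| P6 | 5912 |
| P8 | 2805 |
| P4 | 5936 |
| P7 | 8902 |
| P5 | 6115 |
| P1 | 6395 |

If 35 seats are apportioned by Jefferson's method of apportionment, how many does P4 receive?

Standard divisor 39388/35 ≈ 1125.371; standard quotas: P2 2.953, P6 5.253, P8 2.493, P4 5.275, P7 7.910, P5 5.434, P1 5.683.
Rounding down gives 2, 5, 2, 5, 7, 5, 5 = 31 seats, so the divisor must be adjusted.
With modified divisor 1000: modified quotas P2 3.323, P6 5.912, P8 2.805, P4 5.936, P7 8.902, P5 6.115, P1 6.395.
Rounding down: P2 3, P6 5, P8 2, P4 5, P7 8, P5 6, P1 6 (total 35).
P4 receives 5.

5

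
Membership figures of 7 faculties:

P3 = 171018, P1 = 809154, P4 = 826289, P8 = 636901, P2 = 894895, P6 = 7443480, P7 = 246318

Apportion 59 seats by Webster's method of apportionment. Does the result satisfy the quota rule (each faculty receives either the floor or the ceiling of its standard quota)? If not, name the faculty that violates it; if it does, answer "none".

P6

Standard quotas: P3 0.915, P1 4.329, P4 4.421, P8 3.407, P2 4.788, P6 39.823, P7 1.318.
Webster allocation: P3 1, P1 4, P4 4, P8 3, P2 5, P6 41, P7 1.
P6 has quota 39.823 (lower 39, upper 40) but receives 41 — outside the quota interval.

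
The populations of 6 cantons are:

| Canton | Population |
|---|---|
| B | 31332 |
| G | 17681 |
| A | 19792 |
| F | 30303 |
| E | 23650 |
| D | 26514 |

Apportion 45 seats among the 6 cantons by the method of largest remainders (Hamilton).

Standard divisor: 149272 ÷ 45 ≈ 3317.156.
Standard quotas: B 9.4454, G 5.3302, A 5.9666, F 9.1352, E 7.1296, D 7.9930.
Lower quotas: B 9, G 5, A 5, F 9, E 7, D 7 (sum 42, leaving 3 seats).
Remainders in descending order: D 0.9930, A 0.9666, B 0.4454, G 0.3302, F 0.1352, E 0.1296.
The surplus seats go to D, A, B.

B 10, G 5, A 6, F 9, E 7, D 8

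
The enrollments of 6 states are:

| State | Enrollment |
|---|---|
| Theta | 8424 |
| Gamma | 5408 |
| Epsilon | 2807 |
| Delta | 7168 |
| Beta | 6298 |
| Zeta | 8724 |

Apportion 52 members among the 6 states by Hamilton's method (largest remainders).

Total 38829; standard divisor 38829/52 ≈ 746.712.
Standard quotas: Theta 11.2815, Gamma 7.2424, Epsilon 3.7591, Delta 9.5994, Beta 8.4343, Zeta 11.6832.
Lower quotas: Theta 11, Gamma 7, Epsilon 3, Delta 9, Beta 8, Zeta 11 (sum 49, leaving 3 seats).
Remainders in descending order: Epsilon 0.7591, Zeta 0.6832, Delta 0.5994, Beta 0.4343, Theta 0.2815, Gamma 0.2424.
Largest remainders: Epsilon, Zeta, Delta receive the extra seats.

Theta=11; Gamma=7; Epsilon=4; Delta=10; Beta=8; Zeta=12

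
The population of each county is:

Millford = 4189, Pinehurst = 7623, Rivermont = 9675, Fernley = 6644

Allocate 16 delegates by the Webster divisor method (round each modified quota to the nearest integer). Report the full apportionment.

Millford 2; Pinehurst 4; Rivermont 6; Fernley 4

Standard divisor 28131/16 ≈ 1758.188; standard quotas: Millford 2.383, Pinehurst 4.336, Rivermont 5.503, Fernley 3.779.
Rounding to the nearest integer gives Millford 2, Pinehurst 4, Rivermont 6, Fernley 4 — total 16, matching the house size, so no adjustment is needed.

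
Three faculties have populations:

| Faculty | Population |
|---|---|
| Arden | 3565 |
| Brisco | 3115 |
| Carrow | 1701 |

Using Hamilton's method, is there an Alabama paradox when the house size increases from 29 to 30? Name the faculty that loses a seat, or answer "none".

At 29 seats: Arden 12, Brisco 11, Carrow 6.
At 30 seats: Arden 13, Brisco 11, Carrow 6.
No faculty's allocation decreased.

none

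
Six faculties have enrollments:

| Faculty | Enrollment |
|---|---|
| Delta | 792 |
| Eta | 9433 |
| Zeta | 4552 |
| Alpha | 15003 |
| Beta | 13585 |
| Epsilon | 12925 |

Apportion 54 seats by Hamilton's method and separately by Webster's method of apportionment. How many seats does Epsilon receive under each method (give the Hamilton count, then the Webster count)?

13 and 12

Hamilton: Delta 1, Eta 9, Zeta 4, Alpha 14, Beta 13, Epsilon 13.
Webster: Delta 1, Eta 9, Zeta 4, Alpha 15, Beta 13, Epsilon 12.
Epsilon gets 13 under Hamilton and 12 under Webster.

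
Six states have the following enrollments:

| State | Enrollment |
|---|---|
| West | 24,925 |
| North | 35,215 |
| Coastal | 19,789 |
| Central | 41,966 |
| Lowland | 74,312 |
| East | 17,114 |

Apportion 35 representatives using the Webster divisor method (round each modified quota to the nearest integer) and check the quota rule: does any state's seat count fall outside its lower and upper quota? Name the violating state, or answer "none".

Standard quotas: West 4.089, North 5.778, Coastal 3.247, Central 6.885, Lowland 12.193, East 2.808.
Webster allocation: West 4, North 6, Coastal 3, Central 7, Lowland 12, East 3.
Every allocation lies between the lower and upper quota.

none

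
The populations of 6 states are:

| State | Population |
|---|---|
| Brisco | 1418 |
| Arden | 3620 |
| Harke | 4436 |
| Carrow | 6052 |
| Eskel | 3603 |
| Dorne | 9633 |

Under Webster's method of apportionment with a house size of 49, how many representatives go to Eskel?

Standard divisor 28762/49 ≈ 586.98; standard quotas: Brisco 2.416, Arden 6.167, Harke 7.557, Carrow 10.310, Eskel 6.138, Dorne 16.411.
Rounding to the nearest integer gives 2, 6, 8, 10, 6, 16 = 48 seats, so the divisor must be adjusted.
With modified divisor 580: modified quotas Brisco 2.445, Arden 6.241, Harke 7.648, Carrow 10.434, Eskel 6.212, Dorne 16.609.
Rounding to the nearest integer: Brisco 2, Arden 6, Harke 8, Carrow 10, Eskel 6, Dorne 17 (total 49).
Eskel receives 6.

6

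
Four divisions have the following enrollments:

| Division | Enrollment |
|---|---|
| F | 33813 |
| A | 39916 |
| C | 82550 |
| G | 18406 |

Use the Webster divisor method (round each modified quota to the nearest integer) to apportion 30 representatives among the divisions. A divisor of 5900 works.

F=6; A=7; C=14; G=3

With modified divisor 5900: modified quotas F 5.731, A 6.765, C 13.992, G 3.120.
Rounding to the nearest integer: F 6, A 7, C 14, G 3 (total 30).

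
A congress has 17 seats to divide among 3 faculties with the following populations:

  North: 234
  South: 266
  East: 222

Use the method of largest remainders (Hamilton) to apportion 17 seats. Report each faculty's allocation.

North: 6, South: 6, East: 5

Total 722; standard divisor 722/17 ≈ 42.471.
Standard quotas: North 5.510, South 6.263, East 5.227.
Lower quotas: North 5, South 6, East 5 (sum 16, leaving 1 seat).
Remainders in descending order: North 0.510, South 0.263, East 0.227.
Largest remainder: North receives the extra seat.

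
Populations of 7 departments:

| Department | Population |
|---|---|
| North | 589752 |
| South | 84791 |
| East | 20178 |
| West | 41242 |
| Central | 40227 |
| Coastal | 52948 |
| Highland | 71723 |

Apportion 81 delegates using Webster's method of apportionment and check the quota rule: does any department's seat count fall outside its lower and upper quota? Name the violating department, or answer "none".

Standard quotas: North 53.027, South 7.624, East 1.814, West 3.708, Central 3.617, Coastal 4.761, Highland 6.449.
Webster allocation: North 52, South 8, East 2, West 4, Central 4, Coastal 5, Highland 6.
North has quota 53.027 (lower 53, upper 54) but receives 52 — outside the quota interval.

North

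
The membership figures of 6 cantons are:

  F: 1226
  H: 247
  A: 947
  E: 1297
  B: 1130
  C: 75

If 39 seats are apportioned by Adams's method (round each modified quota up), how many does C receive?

Standard divisor 4922/39 ≈ 126.205; standard quotas: F 9.714, H 1.957, A 7.504, E 10.277, B 8.954, C 0.594.
Rounding up gives 10, 2, 8, 11, 9, 1 = 41 seats, so the divisor must be adjusted.
With modified divisor 135.8: modified quotas F 9.028, H 1.819, A 6.973, E 9.551, B 8.321, C 0.552.
Rounding up: F 10, H 2, A 7, E 10, B 9, C 1 (total 39).
C receives 1.

1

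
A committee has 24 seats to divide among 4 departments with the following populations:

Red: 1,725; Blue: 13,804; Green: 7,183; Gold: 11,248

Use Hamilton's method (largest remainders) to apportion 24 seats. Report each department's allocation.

Red: 1, Blue: 10, Green: 5, Gold: 8

Total 33960; standard divisor 33960/24 = 1415.
Standard quotas: Red 1.2191, Blue 9.7555, Green 5.0763, Gold 7.9491.
Lower quotas: Red 1, Blue 9, Green 5, Gold 7 (sum 22, leaving 2 seats).
Remainders in descending order: Gold 0.9491, Blue 0.7555, Red 0.2191, Green 0.0763.
Largest remainders: Gold, Blue receive the extra seats.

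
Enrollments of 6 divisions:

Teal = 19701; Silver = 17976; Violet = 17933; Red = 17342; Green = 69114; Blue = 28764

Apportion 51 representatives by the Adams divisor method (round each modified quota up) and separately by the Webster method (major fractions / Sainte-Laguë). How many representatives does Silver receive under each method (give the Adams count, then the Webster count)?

6 and 5

Adams: Teal 6, Silver 6, Violet 5, Red 5, Green 20, Blue 9.
Webster: Teal 6, Silver 5, Violet 5, Red 5, Green 21, Blue 9.
Silver gets 6 under Adams and 5 under Webster.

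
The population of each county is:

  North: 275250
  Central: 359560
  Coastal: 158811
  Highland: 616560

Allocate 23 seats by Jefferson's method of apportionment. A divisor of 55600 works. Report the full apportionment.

North: 4, Central: 6, Coastal: 2, Highland: 11

With modified divisor 55600: modified quotas North 4.951, Central 6.467, Coastal 2.856, Highland 11.089.
Rounding down: North 4, Central 6, Coastal 2, Highland 11 (total 23).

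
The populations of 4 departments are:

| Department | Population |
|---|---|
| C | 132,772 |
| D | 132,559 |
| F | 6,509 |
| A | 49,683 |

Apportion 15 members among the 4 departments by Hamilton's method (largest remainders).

C: 6; D: 6; F: 0; A: 3

Total 321523; standard divisor 321523/15 ≈ 21434.867.
Standard quotas: C 6.1942, D 6.1843, F 0.3037, A 2.3179.
Lower quotas: C 6, D 6, F 0, A 2 (sum 14, leaving 1 seat).
Remainders in descending order: A 0.3179, F 0.3037, C 0.1942, D 0.1843.
The surplus seat goes to A.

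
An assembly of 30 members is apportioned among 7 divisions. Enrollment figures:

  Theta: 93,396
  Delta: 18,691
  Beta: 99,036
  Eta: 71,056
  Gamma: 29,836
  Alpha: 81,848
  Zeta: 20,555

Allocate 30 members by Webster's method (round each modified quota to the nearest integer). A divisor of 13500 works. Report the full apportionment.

Theta 7, Delta 1, Beta 7, Eta 5, Gamma 2, Alpha 6, Zeta 2

With modified divisor 13500: modified quotas Theta 6.918, Delta 1.385, Beta 7.336, Eta 5.263, Gamma 2.210, Alpha 6.063, Zeta 1.523.
Rounding to the nearest integer: Theta 7, Delta 1, Beta 7, Eta 5, Gamma 2, Alpha 6, Zeta 2 (total 30).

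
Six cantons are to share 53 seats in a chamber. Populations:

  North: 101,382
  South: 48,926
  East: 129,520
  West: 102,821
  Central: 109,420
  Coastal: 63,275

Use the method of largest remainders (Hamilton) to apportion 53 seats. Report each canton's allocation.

The standard divisor is 555344/53 ≈ 10478.189.
Standard quotas: North 9.6755, South 4.6693, East 12.3609, West 9.8129, Central 10.4426, Coastal 6.0387.
Lower quotas: North 9, South 4, East 12, West 9, Central 10, Coastal 6 (sum 50, leaving 3 seats).
Remainders in descending order: West 0.8129, North 0.6755, South 0.6693, Central 0.4426, East 0.3609, Coastal 0.0387.
Largest remainders: West, North, South receive the extra seats.

North=10; South=5; East=12; West=10; Central=10; Coastal=6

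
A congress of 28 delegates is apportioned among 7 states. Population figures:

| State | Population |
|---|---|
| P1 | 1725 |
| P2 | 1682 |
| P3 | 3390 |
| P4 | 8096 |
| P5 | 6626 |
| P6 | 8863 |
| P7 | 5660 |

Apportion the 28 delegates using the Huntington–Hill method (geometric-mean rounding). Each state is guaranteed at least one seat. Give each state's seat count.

With divisor 1257: modified quotas P1 1.372, P2 1.338, P3 2.697, P4 6.441, P5 5.271, P6 7.051, P7 4.503.
Geometric-mean thresholds: P1 √(1·2)=1.414, P2 √(1·2)=1.414, P3 √(2·3)=2.449, P4 √(6·7)=6.481, P5 √(5·6)=5.477, P6 √(7·8)=7.483, P7 √(4·5)=4.472.
Each quota rounded against its threshold gives P1 1, P2 1, P3 3, P4 6, P5 5, P6 7, P7 5 (total 28).

P1=1; P2=1; P3=3; P4=6; P5=5; P6=7; P7=5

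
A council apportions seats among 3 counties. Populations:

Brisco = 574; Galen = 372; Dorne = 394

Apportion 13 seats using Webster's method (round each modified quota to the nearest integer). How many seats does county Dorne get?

4

Standard divisor 1340/13 ≈ 103.077; standard quotas: Brisco 5.569, Galen 3.609, Dorne 3.822.
Rounding to the nearest integer gives 6, 4, 4 = 14 seats, so the divisor must be adjusted.
With modified divisor 105: modified quotas Brisco 5.467, Galen 3.543, Dorne 3.752.
Rounding to the nearest integer: Brisco 5, Galen 4, Dorne 4 (total 13).
Dorne receives 4.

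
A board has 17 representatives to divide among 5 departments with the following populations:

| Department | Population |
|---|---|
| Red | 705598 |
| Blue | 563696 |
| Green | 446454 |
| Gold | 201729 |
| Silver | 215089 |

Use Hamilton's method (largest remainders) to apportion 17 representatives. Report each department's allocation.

Red 6, Blue 4, Green 3, Gold 2, Silver 2

The standard divisor is 2132566/17 ≈ 125445.059.
Standard quotas: Red 5.6248, Blue 4.4936, Green 3.5590, Gold 1.6081, Silver 1.7146.
Lower quotas: Red 5, Blue 4, Green 3, Gold 1, Silver 1 (sum 14, leaving 3 seats).
Remainders in descending order: Silver 0.7146, Red 0.6248, Gold 0.6081, Green 0.5590, Blue 0.4936.
Largest remainders: Silver, Red, Gold receive the extra seats.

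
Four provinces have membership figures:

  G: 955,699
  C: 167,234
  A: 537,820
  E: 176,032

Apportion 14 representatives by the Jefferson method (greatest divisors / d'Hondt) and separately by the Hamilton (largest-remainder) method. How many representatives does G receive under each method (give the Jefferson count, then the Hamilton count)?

Jefferson: G 8, C 1, A 4, E 1.
Hamilton: G 7, C 1, A 4, E 2.
G gets 8 under Jefferson and 7 under Hamilton.

8 and 7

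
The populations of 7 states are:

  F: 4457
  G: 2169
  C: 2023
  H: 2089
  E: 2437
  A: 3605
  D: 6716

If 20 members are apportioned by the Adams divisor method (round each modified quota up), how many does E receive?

Standard divisor 23496/20 ≈ 1174.8; standard quotas: F 3.794, G 1.846, C 1.722, H 1.778, E 2.074, A 3.069, D 5.717.
Rounding up gives 4, 2, 2, 2, 3, 4, 6 = 23 seats, so the divisor must be adjusted.
With modified divisor 1400: modified quotas F 3.184, G 1.549, C 1.445, H 1.492, E 1.741, A 2.575, D 4.797.
Rounding up: F 4, G 2, C 2, H 2, E 2, A 3, D 5 (total 20).
E receives 2.

2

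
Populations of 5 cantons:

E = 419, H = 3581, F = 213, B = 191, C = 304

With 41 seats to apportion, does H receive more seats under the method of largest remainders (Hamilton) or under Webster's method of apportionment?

Hamilton: E 4, H 31, F 2, B 2, C 2.
Webster: E 4, H 30, F 2, B 2, C 3.
H gets 31 under Hamilton and 30 under Webster.

Hamilton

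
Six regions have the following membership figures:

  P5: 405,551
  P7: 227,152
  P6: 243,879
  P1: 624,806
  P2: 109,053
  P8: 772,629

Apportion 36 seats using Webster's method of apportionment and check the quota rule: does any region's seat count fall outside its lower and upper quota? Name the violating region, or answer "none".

none

Standard quotas: P5 6.126, P7 3.431, P6 3.684, P1 9.439, P2 1.647, P8 11.672.
Webster allocation: P5 6, P7 3, P6 4, P1 9, P2 2, P8 12.
Every allocation lies between the lower and upper quota.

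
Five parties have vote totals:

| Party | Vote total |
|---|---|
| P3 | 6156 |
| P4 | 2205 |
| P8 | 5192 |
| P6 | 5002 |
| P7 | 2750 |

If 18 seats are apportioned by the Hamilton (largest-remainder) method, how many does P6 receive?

4

Standard divisor: 21305 ÷ 18 ≈ 1183.611.
Standard quotas: P3 5.2010, P4 1.8629, P8 4.3866, P6 4.2261, P7 2.3234.
Lower quotas: P3 5, P4 1, P8 4, P6 4, P7 2 (sum 16, leaving 2 seats).
Remainders in descending order: P4 0.8629, P8 0.3866, P7 0.3234, P6 0.2261, P3 0.2010.
The surplus seats go to P4, P8.
P6 receives 4.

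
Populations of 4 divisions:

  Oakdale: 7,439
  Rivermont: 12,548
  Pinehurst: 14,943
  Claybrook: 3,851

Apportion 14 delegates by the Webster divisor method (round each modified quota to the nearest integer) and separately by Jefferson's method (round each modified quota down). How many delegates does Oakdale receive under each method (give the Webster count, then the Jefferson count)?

Webster: Oakdale 3, Rivermont 5, Pinehurst 5, Claybrook 1.
Jefferson: Oakdale 2, Rivermont 5, Pinehurst 6, Claybrook 1.
Oakdale gets 3 under Webster and 2 under Jefferson.

3 and 2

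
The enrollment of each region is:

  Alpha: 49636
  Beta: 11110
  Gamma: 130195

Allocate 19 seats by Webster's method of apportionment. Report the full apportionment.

Alpha: 5, Beta: 1, Gamma: 13

Standard divisor 190941/19 ≈ 10049.526; standard quotas: Alpha 4.939, Beta 1.106, Gamma 12.955.
Rounding to the nearest integer gives Alpha 5, Beta 1, Gamma 13 — total 19, matching the house size, so no adjustment is needed.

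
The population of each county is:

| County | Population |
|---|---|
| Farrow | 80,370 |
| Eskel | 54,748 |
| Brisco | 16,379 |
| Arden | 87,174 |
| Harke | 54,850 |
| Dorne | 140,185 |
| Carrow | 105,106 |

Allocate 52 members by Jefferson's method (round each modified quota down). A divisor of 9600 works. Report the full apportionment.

Farrow 8; Eskel 5; Brisco 1; Arden 9; Harke 5; Dorne 14; Carrow 10

With modified divisor 9600: modified quotas Farrow 8.372, Eskel 5.703, Brisco 1.706, Arden 9.081, Harke 5.714, Dorne 14.603, Carrow 10.949.
Rounding down: Farrow 8, Eskel 5, Brisco 1, Arden 9, Harke 5, Dorne 14, Carrow 10 (total 52).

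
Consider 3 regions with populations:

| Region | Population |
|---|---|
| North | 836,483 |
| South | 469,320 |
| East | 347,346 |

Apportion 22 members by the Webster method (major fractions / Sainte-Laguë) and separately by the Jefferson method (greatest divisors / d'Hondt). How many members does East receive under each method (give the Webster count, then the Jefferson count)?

Webster: North 11, South 6, East 5.
Jefferson: North 12, South 6, East 4.
East gets 5 under Webster and 4 under Jefferson.

5 and 4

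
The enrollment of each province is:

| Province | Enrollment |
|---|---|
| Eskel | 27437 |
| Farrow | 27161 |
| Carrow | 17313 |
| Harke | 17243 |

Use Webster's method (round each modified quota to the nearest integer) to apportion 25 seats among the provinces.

Eskel=8, Farrow=7, Carrow=5, Harke=5

Standard divisor 89154/25 ≈ 3566.16; standard quotas: Eskel 7.694, Farrow 7.616, Carrow 4.855, Harke 4.835.
Rounding to the nearest integer gives 8, 8, 5, 5 = 26 seats, so the divisor must be adjusted.
With modified divisor 3640: modified quotas Eskel 7.538, Farrow 7.462, Carrow 4.756, Harke 4.737.
Rounding to the nearest integer: Eskel 8, Farrow 7, Carrow 5, Harke 5 (total 25).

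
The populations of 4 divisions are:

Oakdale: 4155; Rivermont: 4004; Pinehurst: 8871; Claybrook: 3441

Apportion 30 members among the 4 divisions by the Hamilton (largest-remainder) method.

Standard divisor: 20471 ÷ 30 ≈ 682.367.
Standard quotas: Oakdale 6.0891, Rivermont 5.8678, Pinehurst 13.0003, Claybrook 5.0427.
Lower quotas: Oakdale 6, Rivermont 5, Pinehurst 13, Claybrook 5 (sum 29, leaving 1 seat).
Remainders in descending order: Rivermont 0.8678, Oakdale 0.0891, Claybrook 0.0427, Pinehurst 0.0003.
Largest remainder: Rivermont receives the extra seat.

Oakdale=6, Rivermont=6, Pinehurst=13, Claybrook=5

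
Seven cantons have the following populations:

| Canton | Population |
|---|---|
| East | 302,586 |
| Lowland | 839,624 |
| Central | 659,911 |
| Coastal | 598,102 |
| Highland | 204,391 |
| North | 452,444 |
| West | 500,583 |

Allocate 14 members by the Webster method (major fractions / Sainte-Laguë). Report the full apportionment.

Standard divisor 3557641/14 ≈ 254117.214; standard quotas: East 1.191, Lowland 3.304, Central 2.597, Coastal 2.354, Highland 0.804, North 1.780, West 1.970.
Rounding to the nearest integer gives East 1, Lowland 3, Central 3, Coastal 2, Highland 1, North 2, West 2 — total 14, matching the house size, so no adjustment is needed.

East 1, Lowland 3, Central 3, Coastal 2, Highland 1, North 2, West 2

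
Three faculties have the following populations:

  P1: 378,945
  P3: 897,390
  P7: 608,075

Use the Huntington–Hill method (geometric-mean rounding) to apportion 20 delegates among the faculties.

With divisor 94211: modified quotas P1 4.022, P3 9.525, P7 6.454.
Geometric-mean thresholds: P1 √(4·5)=4.472, P3 √(9·10)=9.487, P7 √(6·7)=6.481.
Each quota rounded against its threshold gives P1 4, P3 10, P7 6 (total 20).

P1: 4; P3: 10; P7: 6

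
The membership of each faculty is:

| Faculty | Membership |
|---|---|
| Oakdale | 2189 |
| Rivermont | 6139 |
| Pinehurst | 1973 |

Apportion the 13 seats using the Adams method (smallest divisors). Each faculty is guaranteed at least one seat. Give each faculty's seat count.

Standard divisor 10301/13 ≈ 792.385; standard quotas: Oakdale 2.763, Rivermont 7.748, Pinehurst 2.490.
Rounding up gives 3, 8, 3 = 14 seats, so the divisor must be adjusted.
With modified divisor 900: modified quotas Oakdale 2.432, Rivermont 6.821, Pinehurst 2.192.
Rounding up: Oakdale 3, Rivermont 7, Pinehurst 3 (total 13).

Oakdale: 3; Rivermont: 7; Pinehurst: 3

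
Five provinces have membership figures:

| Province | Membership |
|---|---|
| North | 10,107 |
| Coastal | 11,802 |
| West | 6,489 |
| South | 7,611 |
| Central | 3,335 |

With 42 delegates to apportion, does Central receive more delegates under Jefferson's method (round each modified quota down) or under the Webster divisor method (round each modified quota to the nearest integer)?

Webster

Jefferson: North 11, Coastal 13, West 7, South 8, Central 3.
Webster: North 11, Coastal 12, West 7, South 8, Central 4.
Central gets 3 under Jefferson and 4 under Webster.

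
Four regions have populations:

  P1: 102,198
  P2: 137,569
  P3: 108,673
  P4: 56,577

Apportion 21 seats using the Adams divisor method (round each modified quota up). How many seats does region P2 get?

7

Standard divisor 405017/21 ≈ 19286.524; standard quotas: P1 5.299, P2 7.133, P3 5.635, P4 2.933.
Rounding up gives 6, 8, 6, 3 = 23 seats, so the divisor must be adjusted.
With modified divisor 21100: modified quotas P1 4.844, P2 6.520, P3 5.150, P4 2.681.
Rounding up: P1 5, P2 7, P3 6, P4 3 (total 21).
P2 receives 7.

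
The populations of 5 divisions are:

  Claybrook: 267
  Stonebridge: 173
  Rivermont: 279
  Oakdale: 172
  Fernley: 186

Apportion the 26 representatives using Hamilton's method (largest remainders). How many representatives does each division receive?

Total 1077; standard divisor 1077/26 ≈ 41.423.
Standard quotas: Claybrook 6.446, Stonebridge 4.176, Rivermont 6.735, Oakdale 4.152, Fernley 4.490.
Lower quotas: Claybrook 6, Stonebridge 4, Rivermont 6, Oakdale 4, Fernley 4 (sum 24, leaving 2 seats).
Remainders in descending order: Rivermont 0.735, Fernley 0.490, Claybrook 0.446, Stonebridge 0.176, Oakdale 0.152.
Largest remainders: Rivermont, Fernley receive the extra seats.

Claybrook: 6, Stonebridge: 4, Rivermont: 7, Oakdale: 4, Fernley: 5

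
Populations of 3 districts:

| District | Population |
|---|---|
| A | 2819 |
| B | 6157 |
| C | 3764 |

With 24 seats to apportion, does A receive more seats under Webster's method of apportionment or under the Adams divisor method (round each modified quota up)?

Adams

Webster: A 5, B 12, C 7.
Adams: A 6, B 11, C 7.
A gets 5 under Webster and 6 under Adams.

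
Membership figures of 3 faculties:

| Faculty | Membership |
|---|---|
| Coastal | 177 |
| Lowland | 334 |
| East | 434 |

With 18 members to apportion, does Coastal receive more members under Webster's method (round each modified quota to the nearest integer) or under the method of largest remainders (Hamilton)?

Hamilton

Webster: Coastal 3, Lowland 7, East 8.
Hamilton: Coastal 4, Lowland 6, East 8.
Coastal gets 3 under Webster and 4 under Hamilton.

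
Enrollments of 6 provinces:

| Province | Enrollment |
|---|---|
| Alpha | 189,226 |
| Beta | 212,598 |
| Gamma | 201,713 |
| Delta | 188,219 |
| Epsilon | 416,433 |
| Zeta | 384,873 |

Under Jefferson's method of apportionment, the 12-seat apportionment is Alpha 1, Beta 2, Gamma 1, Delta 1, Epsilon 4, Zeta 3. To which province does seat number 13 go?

Gamma

Priority for the next seat is population ÷ (current seats + 1).
Priorities: Alpha 94613.000, Beta 70866.000, Gamma 100856.500, Delta 94109.500, Epsilon 83286.600, Zeta 96218.250.
Highest priority: Gamma.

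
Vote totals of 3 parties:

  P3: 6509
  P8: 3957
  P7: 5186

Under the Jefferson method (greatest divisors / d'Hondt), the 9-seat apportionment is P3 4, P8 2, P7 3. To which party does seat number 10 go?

Priority for the next seat is population ÷ (current seats + 1).
Priorities: P3 1301.800, P8 1319.000, P7 1296.500.
Highest priority: P8.

P8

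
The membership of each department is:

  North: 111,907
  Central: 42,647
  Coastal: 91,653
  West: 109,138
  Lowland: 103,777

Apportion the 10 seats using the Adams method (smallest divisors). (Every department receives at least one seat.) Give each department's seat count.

North 3, Central 1, Coastal 2, West 2, Lowland 2

Standard divisor 459122/10 ≈ 45912.2; standard quotas: North 2.437, Central 0.929, Coastal 1.996, West 2.377, Lowland 2.260.
Rounding up gives 3, 1, 2, 3, 3 = 12 seats, so the divisor must be adjusted.
With modified divisor 55300: modified quotas North 2.024, Central 0.771, Coastal 1.657, West 1.974, Lowland 1.877.
Rounding up: North 3, Central 1, Coastal 2, West 2, Lowland 2 (total 10).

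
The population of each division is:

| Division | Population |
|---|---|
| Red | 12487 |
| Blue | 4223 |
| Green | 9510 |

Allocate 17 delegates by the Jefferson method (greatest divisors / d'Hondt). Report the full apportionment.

Standard divisor 26220/17 ≈ 1542.353; standard quotas: Red 8.096, Blue 2.738, Green 6.166.
Rounding down gives 8, 2, 6 = 16 seats, so the divisor must be adjusted.
With modified divisor 1398: modified quotas Red 8.932, Blue 3.021, Green 6.803.
Rounding down: Red 8, Blue 3, Green 6 (total 17).

Red 8, Blue 3, Green 6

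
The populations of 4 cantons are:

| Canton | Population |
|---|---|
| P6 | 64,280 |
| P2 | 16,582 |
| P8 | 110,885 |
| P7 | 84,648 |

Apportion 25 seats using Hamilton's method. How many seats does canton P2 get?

1

The standard divisor is 276395/25 ≈ 11055.8.
Standard quotas: P6 5.8141, P2 1.4998, P8 10.0296, P7 7.6564.
Lower quotas: P6 5, P2 1, P8 10, P7 7 (sum 23, leaving 2 seats).
Remainders in descending order: P6 0.8141, P7 0.6564, P2 0.4998, P8 0.0296.
The surplus seats go to P6, P7.
P2 receives 1.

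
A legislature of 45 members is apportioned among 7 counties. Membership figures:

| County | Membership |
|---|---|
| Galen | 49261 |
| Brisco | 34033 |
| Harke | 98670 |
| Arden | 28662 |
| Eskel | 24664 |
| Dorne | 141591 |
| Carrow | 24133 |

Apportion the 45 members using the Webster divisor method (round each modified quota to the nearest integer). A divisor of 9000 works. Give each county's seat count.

With modified divisor 9000: modified quotas Galen 5.473, Brisco 3.781, Harke 10.963, Arden 3.185, Eskel 2.740, Dorne 15.732, Carrow 2.681.
Rounding to the nearest integer: Galen 5, Brisco 4, Harke 11, Arden 3, Eskel 3, Dorne 16, Carrow 3 (total 45).

Galen=5, Brisco=4, Harke=11, Arden=3, Eskel=3, Dorne=16, Carrow=3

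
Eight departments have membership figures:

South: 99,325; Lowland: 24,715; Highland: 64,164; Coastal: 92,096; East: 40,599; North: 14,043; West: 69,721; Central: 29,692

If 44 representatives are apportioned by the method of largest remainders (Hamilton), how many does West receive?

The standard divisor is 434355/44 ≈ 9871.705.
Standard quotas: South 10.0616, Lowland 2.5036, Highland 6.4998, Coastal 9.3293, East 4.1127, North 1.4226, West 7.0627, Central 3.0078.
Lower quotas: South 10, Lowland 2, Highland 6, Coastal 9, East 4, North 1, West 7, Central 3 (sum 42, leaving 2 seats).
Remainders in descending order: Lowland 0.5036, Highland 0.4998, North 0.4226, Coastal 0.3293, East 0.1127, West 0.0627, South 0.0616, Central 0.0078.
The surplus seats go to Lowland, Highland.
West receives 7.

7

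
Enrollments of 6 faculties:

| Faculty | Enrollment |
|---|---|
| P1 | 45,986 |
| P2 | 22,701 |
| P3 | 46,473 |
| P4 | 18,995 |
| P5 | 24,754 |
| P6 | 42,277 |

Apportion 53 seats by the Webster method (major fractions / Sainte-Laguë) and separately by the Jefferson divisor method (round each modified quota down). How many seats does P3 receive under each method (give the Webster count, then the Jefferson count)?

12 and 13

Webster: P1 12, P2 6, P3 12, P4 5, P5 7, P6 11.
Jefferson: P1 12, P2 6, P3 13, P4 5, P5 6, P6 11.
P3 gets 12 under Webster and 13 under Jefferson.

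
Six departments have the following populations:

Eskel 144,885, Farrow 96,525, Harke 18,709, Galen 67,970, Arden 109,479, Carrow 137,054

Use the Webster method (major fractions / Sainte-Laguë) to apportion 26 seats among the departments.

Standard divisor 574622/26 ≈ 22100.846; standard quotas: Eskel 6.556, Farrow 4.367, Harke 0.847, Galen 3.075, Arden 4.954, Carrow 6.201.
Rounding to the nearest integer gives Eskel 7, Farrow 4, Harke 1, Galen 3, Arden 5, Carrow 6 — total 26, matching the house size, so no adjustment is needed.

Eskel=7; Farrow=4; Harke=1; Galen=3; Arden=5; Carrow=6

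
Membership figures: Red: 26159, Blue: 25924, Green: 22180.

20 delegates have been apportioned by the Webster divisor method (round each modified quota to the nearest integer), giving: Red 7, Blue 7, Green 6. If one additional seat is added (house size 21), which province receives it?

Red

Priority for the next seat is population ÷ (current seats + 0.5).
Priorities: Red 3487.867, Blue 3456.533, Green 3412.308.
Highest priority: Red.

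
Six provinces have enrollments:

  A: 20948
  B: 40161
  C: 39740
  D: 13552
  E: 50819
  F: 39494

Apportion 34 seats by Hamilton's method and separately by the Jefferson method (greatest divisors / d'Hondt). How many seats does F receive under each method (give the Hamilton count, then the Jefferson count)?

Hamilton: A 3, B 7, C 7, D 2, E 8, F 7.
Jefferson: A 3, B 7, C 7, D 2, E 9, F 6.
F gets 7 under Hamilton and 6 under Jefferson.

7 and 6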